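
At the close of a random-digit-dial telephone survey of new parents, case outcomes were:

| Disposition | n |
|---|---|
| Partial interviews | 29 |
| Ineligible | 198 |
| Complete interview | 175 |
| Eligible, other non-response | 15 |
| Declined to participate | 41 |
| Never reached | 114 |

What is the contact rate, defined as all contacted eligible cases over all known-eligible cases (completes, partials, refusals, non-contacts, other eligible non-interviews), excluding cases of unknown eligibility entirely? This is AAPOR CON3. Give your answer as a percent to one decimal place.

69.5%

Top = 175 + 29 + 41 + 15 = 260
Denom = 175 + 29 + 41 + 114 + 15 = 374
CON3 = 260 / 374 = 0.6952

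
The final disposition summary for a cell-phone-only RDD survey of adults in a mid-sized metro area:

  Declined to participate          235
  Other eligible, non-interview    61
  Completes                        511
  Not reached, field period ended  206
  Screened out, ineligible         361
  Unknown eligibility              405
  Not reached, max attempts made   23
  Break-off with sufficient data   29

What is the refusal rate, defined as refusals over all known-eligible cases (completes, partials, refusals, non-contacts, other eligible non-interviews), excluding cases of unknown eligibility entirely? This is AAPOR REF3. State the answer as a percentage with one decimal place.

22.1%

Never reached = 206 + 23 = 229
Numerator → 235
Denom → 511 + 29 + 235 + 229 + 61 = 1065
REF3 = 235 / 1065 = 0.2207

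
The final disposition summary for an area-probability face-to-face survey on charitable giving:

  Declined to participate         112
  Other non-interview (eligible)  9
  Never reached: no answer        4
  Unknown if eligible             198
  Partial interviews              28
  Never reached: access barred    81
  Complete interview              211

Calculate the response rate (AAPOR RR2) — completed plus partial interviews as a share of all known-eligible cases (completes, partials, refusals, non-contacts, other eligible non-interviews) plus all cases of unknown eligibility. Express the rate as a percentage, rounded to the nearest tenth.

Never reached = 4 + 81 = 85
Numerator: 211 + 28 = 239
Base: 211 + 28 + 112 + 85 + 9 + 198 = 643
RR2 = 239 / 643 = 0.3717

37.2%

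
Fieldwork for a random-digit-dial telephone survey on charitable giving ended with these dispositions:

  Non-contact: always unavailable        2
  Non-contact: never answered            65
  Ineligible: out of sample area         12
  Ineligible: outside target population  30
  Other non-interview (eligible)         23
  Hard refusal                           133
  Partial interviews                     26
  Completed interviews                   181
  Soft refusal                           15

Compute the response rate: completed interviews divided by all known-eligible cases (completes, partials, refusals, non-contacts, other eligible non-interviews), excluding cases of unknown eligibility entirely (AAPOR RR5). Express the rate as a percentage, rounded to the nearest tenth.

Refusals = 133 + 15 = 148
No contact after all attempts = 65 + 2 = 67
Not eligible = 30 + 12 = 42
Numerator: 181
Denom: 181 + 26 + 148 + 67 + 23 = 445
RR5 = 181 / 445 = 0.4067

40.7%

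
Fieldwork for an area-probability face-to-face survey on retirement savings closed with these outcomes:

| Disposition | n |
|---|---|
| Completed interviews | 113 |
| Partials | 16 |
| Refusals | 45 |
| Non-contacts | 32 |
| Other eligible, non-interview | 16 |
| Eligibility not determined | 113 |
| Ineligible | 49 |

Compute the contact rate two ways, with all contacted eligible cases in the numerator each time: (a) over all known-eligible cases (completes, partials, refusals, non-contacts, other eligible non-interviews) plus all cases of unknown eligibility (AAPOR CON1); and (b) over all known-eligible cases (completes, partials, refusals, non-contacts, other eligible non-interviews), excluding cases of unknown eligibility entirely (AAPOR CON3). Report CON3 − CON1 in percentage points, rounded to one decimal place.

28.9

Top = 113 + 16 + 45 + 16 = 190
Denom = 113 + 16 + 45 + 32 + 16 + 113 = 335
CON1 = 190 / 335 = 0.5672
Denom = 113 + 16 + 45 + 32 + 16 = 222
CON3 = 190 / 222 = 0.8559
Difference = 85.59 − 56.72 = 28.87 percentage points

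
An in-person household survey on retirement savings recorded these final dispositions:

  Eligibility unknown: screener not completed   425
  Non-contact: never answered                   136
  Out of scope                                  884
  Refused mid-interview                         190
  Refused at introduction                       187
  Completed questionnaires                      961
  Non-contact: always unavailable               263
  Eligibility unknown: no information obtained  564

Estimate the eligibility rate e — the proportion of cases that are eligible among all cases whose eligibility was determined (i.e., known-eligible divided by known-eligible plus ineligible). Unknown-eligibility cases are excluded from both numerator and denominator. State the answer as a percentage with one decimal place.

Declined to participate = 187 + 190 = 377
Never reached = 136 + 263 = 399
Unknown eligibility = 425 + 564 = 989
Eligible (known): 961 + 377 + 399 = 1737
e = 1737 / (1737 + 884) = 1737 / 2621 = 0.6627

66.3%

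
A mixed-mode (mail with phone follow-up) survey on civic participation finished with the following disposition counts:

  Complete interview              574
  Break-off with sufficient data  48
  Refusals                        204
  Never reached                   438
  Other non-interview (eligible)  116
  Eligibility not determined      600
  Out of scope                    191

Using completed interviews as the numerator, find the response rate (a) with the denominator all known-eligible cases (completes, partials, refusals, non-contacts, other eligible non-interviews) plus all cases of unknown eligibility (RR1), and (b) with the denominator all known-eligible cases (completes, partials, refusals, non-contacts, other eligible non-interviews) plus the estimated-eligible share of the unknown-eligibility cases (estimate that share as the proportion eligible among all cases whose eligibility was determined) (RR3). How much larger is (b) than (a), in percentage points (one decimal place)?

Numerator: 574
Denominator: 574 + 48 + 204 + 438 + 116 + 600 = 1980
RR1 = 574 / 1980 = 0.2899
Known eligible: 574 + 48 + 204 + 438 + 116 = 1380
e = 1380 / (1380 + 191) = 1380 / 1571 = 0.8784
Estimated eligible among unknowns: 0.8784 × 600 = 527.04
Denominator: 1380 + 527.04 = 1907.04
RR3 = 574 / 1907.04 = 0.3010
Difference = 30.10 − 28.99 = 1.11 percentage points

1.1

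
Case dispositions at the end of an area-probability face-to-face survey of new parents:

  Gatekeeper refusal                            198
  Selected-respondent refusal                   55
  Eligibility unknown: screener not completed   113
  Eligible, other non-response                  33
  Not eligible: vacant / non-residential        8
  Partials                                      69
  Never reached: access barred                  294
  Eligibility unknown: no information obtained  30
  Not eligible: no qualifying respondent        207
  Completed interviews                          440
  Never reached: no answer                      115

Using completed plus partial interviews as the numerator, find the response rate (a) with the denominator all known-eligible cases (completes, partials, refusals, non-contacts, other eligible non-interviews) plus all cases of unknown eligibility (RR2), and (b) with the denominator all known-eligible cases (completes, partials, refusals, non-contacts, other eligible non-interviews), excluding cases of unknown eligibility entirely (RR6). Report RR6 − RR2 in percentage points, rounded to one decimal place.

4.5

Refusal or break-off = 198 + 55 = 253
No answer / not reached = 115 + 294 = 409
Unknown eligibility = 113 + 30 = 143
Not eligible = 207 + 8 = 215
Numerator: 440 + 69 = 509
Base: 440 + 69 + 253 + 409 + 33 + 143 = 1347
RR2 = 509 / 1347 = 0.3779
Base: 440 + 69 + 253 + 409 + 33 = 1204
RR6 = 509 / 1204 = 0.4228
Difference = 42.28 − 37.79 = 4.49 percentage points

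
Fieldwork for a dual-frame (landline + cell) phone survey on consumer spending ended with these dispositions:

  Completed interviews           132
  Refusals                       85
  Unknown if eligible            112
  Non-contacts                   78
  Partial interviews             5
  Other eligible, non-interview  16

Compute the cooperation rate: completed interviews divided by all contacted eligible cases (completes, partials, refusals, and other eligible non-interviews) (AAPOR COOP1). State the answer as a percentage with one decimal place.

Num → 132
Denominator → 132 + 5 + 85 + 16 = 238
COOP1 = 132 / 238 = 0.5546

55.5%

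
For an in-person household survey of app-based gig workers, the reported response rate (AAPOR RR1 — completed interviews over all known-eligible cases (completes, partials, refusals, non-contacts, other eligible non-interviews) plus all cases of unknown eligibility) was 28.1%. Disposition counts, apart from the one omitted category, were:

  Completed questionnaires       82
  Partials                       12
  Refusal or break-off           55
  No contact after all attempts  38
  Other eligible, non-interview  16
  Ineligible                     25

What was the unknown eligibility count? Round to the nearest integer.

89

RR1 = 82 / D = 0.281
D = 82 / 0.281 = 291.8
Other denominator terms total 203
unknown eligibility = 291.8 − 203 ≈ 89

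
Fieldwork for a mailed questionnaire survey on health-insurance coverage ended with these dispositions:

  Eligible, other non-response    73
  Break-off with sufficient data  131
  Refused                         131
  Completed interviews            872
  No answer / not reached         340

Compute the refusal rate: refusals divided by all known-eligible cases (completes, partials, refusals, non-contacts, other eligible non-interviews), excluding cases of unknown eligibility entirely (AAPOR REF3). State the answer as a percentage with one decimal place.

8.5%

Numerator → 131
Denominator → 872 + 131 + 131 + 340 + 73 = 1547
REF3 = 131 / 1547 = 0.0847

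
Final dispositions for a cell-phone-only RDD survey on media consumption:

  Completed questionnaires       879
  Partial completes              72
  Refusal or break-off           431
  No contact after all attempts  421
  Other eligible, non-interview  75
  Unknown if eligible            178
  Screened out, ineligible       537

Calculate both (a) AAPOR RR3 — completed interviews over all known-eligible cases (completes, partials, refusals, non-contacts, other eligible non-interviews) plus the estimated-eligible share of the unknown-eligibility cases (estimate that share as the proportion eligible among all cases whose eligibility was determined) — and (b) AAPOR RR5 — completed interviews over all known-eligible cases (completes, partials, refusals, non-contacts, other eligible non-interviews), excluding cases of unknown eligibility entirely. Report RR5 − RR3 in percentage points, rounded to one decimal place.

Numerator = 879
Known eligible = 879 + 72 + 431 + 421 + 75 = 1878
e = 1878 / (1878 + 537) = 1878 / 2415 = 0.7776
Eligible share of unknowns = 0.7776 × 178 = 138.41
Denom = 1878 + 138.41 = 2016.41
RR3 = 879 / 2016.41 = 0.4359
Denom = 879 + 72 + 431 + 421 + 75 = 1878
RR5 = 879 / 1878 = 0.4681
Difference = 46.81 − 43.59 = 3.22 percentage points

3.2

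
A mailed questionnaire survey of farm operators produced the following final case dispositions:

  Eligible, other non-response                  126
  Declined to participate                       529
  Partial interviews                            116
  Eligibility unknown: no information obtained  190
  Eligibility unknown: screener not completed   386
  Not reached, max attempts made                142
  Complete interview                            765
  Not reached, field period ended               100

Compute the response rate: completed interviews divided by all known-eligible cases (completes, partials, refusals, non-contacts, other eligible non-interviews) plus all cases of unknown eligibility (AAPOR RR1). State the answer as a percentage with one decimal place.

Never reached = 100 + 142 = 242
Undetermined eligibility = 386 + 190 = 576
Top → 765
Denom → 765 + 116 + 529 + 242 + 126 + 576 = 2354
RR1 = 765 / 2354 = 0.3250

32.5%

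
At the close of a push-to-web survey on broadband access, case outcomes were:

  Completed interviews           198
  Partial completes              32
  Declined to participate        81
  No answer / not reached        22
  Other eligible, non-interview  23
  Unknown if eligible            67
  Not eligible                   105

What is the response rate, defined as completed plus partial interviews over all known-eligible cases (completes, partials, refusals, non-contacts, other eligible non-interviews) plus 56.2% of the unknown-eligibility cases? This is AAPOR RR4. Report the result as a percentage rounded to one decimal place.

58.4%

Top = 198 + 32 = 230
Eligible (known) = 198 + 32 + 81 + 22 + 23 = 356
e × U = 0.5620 × 67 = 37.65
Base = 356 + 37.65 = 393.65
RR4 = 230 / 393.65 = 0.5843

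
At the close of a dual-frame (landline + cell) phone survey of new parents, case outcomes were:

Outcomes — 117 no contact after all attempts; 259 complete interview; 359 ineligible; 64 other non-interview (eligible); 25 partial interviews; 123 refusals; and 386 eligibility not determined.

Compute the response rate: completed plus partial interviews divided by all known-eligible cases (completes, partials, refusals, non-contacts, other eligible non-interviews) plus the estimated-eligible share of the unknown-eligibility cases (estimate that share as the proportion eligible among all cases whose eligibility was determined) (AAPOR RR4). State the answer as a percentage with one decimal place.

Top: 259 + 25 = 284
Known eligible: 259 + 25 + 123 + 117 + 64 = 588
e = 588 / (588 + 359) = 588 / 947 = 0.6209
e × U: 0.6209 × 386 = 239.67
Denom: 588 + 239.67 = 827.67
RR4 = 284 / 827.67 = 0.3431

34.3%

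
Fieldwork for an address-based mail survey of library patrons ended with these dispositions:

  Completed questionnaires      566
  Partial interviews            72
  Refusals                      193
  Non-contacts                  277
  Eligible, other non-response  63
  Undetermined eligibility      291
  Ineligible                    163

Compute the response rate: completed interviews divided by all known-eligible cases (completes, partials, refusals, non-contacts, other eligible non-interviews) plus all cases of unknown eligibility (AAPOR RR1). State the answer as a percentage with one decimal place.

Numerator = 566
Base = 566 + 72 + 193 + 277 + 63 + 291 = 1462
RR1 = 566 / 1462 = 0.3871

38.7%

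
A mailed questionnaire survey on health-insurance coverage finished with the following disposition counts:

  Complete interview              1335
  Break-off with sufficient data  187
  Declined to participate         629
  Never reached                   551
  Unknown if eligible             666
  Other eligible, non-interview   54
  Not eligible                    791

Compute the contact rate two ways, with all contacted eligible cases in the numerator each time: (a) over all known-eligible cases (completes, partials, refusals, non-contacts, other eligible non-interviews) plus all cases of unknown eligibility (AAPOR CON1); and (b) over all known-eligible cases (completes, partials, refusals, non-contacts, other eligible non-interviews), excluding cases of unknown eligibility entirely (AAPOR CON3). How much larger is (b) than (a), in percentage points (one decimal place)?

15.6

Numerator → 1335 + 187 + 629 + 54 = 2205
Denom → 1335 + 187 + 629 + 551 + 54 + 666 = 3422
CON1 = 2205 / 3422 = 0.6444
Denom → 1335 + 187 + 629 + 551 + 54 = 2756
CON3 = 2205 / 2756 = 0.8001
Difference = 80.01 − 64.44 = 15.57 percentage points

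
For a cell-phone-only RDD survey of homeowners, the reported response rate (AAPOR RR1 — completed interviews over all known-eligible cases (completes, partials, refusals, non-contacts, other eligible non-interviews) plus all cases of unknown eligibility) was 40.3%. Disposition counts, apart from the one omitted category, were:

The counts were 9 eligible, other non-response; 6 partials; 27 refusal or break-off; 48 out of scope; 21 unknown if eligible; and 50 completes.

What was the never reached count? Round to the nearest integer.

RR1 = 50 / D = 0.403
D = 50 / 0.403 = 124.1
Other denominator terms total 113
never reached = 124.1 − 113 ≈ 11

11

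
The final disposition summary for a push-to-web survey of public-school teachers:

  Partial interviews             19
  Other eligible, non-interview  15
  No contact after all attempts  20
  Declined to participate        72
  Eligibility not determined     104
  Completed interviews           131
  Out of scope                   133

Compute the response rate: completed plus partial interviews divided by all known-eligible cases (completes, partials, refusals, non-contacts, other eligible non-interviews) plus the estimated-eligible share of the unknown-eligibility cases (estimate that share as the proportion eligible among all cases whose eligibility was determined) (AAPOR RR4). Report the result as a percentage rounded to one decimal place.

Num = 131 + 19 = 150
Known eligible = 131 + 19 + 72 + 20 + 15 = 257
e = 257 / (257 + 133) = 257 / 390 = 0.6590
Estimated eligible among unknowns = 0.6590 × 104 = 68.54
Denom = 257 + 68.54 = 325.54
RR4 = 150 / 325.54 = 0.4608

46.1%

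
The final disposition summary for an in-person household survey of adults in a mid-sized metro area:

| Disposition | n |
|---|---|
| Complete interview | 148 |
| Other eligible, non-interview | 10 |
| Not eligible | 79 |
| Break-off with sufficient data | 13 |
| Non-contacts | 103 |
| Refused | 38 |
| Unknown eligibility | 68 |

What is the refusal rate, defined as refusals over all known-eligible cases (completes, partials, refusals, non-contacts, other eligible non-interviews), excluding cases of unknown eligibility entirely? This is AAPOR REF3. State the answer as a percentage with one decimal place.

Num → 38
Denominator → 148 + 13 + 38 + 103 + 10 = 312
REF3 = 38 / 312 = 0.1218

12.2%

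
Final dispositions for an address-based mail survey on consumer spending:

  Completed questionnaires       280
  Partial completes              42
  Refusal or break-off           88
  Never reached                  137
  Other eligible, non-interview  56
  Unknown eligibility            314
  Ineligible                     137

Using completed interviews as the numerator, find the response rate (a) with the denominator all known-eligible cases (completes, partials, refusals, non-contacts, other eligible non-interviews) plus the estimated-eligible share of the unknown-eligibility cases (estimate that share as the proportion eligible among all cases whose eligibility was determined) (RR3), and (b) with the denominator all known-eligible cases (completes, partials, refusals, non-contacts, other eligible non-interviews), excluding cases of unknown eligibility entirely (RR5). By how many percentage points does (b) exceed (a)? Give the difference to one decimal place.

13.8

Numerator → 280
Eligible (known) → 280 + 42 + 88 + 137 + 56 = 603
e = 603 / (603 + 137) = 603 / 740 = 0.8149
e × U → 0.8149 × 314 = 255.88
Base → 603 + 255.88 = 858.88
RR3 = 280 / 858.88 = 0.3260
Base → 280 + 42 + 88 + 137 + 56 = 603
RR5 = 280 / 603 = 0.4643
Difference = 46.43 − 32.60 = 13.83 percentage points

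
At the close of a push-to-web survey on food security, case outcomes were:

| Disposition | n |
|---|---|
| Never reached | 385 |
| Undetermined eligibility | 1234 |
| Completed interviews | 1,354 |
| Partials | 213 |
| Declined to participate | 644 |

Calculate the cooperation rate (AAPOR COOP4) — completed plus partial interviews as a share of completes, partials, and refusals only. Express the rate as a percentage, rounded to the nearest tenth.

Numerator = 1354 + 213 = 1567
Denominator = 1354 + 213 + 644 = 2211
COOP4 = 1567 / 2211 = 0.7087

70.9%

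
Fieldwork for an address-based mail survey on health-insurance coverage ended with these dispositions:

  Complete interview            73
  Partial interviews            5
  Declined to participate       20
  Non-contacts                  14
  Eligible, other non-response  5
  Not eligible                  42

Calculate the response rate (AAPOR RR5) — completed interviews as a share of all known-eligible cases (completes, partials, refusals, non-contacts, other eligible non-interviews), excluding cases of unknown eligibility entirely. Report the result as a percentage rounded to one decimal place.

62.4%

Numerator → 73
Denominator → 73 + 5 + 20 + 14 + 5 = 117
RR5 = 73 / 117 = 0.6239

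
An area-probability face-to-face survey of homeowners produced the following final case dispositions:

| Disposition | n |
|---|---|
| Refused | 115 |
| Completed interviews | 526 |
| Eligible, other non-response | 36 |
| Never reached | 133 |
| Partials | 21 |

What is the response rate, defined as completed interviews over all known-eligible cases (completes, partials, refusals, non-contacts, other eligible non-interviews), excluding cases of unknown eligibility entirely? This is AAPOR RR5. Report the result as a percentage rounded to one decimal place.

Numerator → 526
Denominator → 526 + 21 + 115 + 133 + 36 = 831
RR5 = 526 / 831 = 0.6330

63.3%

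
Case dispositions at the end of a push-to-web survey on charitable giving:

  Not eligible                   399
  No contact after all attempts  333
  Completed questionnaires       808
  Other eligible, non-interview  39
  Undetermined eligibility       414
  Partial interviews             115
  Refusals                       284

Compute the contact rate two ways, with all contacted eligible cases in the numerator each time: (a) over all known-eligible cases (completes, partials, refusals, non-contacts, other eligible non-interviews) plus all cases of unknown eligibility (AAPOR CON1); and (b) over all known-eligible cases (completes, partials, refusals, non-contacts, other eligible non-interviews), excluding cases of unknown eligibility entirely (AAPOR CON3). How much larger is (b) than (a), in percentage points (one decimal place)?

Numerator = 808 + 115 + 284 + 39 = 1246
Denom = 808 + 115 + 284 + 333 + 39 + 414 = 1993
CON1 = 1246 / 1993 = 0.6252
Denom = 808 + 115 + 284 + 333 + 39 = 1579
CON3 = 1246 / 1579 = 0.7891
Difference = 78.91 − 62.52 = 16.39 percentage points

16.4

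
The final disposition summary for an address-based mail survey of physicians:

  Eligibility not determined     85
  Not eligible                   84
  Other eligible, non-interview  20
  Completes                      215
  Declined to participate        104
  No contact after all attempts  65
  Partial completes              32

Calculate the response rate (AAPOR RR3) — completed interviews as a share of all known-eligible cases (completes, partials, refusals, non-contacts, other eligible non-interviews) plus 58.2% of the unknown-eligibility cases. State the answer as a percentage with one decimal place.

44.3%

Top: 215
Eligible (known): 215 + 32 + 104 + 65 + 20 = 436
Eligible share of unknowns: 0.5820 × 85 = 49.47
Base: 436 + 49.47 = 485.47
RR3 = 215 / 485.47 = 0.4429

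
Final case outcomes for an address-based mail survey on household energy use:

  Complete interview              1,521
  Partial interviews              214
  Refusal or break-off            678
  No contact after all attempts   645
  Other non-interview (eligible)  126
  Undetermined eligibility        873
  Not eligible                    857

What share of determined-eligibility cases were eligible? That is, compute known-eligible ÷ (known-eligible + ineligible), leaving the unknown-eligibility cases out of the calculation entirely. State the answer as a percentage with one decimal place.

Determined eligible → 1521 + 214 + 678 + 645 + 126 = 3184
e = 3184 / (3184 + 857) = 3184 / 4041 = 0.7879

78.8%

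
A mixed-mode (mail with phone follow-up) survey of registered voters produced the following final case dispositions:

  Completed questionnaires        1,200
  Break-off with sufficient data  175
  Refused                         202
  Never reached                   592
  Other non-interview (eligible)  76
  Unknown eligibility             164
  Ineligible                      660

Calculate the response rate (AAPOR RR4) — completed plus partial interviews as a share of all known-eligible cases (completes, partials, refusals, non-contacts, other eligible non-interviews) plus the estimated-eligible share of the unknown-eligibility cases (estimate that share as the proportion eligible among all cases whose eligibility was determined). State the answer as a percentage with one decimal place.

58.0%

Num: 1200 + 175 = 1375
Known eligible: 1200 + 175 + 202 + 592 + 76 = 2245
e = 2245 / (2245 + 660) = 2245 / 2905 = 0.7728
e × U: 0.7728 × 164 = 126.74
Denom: 2245 + 126.74 = 2371.74
RR4 = 1375 / 2371.74 = 0.5797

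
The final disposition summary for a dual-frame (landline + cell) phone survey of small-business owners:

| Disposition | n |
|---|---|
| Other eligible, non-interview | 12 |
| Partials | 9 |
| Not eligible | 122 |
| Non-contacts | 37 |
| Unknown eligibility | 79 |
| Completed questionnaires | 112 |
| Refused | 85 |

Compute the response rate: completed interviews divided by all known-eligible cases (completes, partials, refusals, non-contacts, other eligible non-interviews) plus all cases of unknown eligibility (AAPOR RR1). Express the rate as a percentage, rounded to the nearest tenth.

33.5%

Num = 112
Base = 112 + 9 + 85 + 37 + 12 + 79 = 334
RR1 = 112 / 334 = 0.3353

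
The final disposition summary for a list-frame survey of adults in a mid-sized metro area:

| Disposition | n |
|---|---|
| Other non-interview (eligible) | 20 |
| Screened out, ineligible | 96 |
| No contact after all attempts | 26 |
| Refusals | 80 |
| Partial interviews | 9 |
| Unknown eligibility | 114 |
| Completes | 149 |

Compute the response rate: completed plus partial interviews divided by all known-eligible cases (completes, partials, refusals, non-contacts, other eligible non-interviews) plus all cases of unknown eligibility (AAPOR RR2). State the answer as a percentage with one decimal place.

39.7%

Top → 149 + 9 = 158
Denom → 149 + 9 + 80 + 26 + 20 + 114 = 398
RR2 = 158 / 398 = 0.3970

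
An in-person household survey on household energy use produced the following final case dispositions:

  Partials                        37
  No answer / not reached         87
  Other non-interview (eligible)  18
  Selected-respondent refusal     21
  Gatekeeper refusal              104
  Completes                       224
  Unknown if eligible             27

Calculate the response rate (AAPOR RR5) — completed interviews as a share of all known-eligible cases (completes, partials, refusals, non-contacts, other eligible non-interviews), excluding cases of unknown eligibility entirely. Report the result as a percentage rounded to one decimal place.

Refusals = 104 + 21 = 125
Numerator: 224
Base: 224 + 37 + 125 + 87 + 18 = 491
RR5 = 224 / 491 = 0.4562

45.6%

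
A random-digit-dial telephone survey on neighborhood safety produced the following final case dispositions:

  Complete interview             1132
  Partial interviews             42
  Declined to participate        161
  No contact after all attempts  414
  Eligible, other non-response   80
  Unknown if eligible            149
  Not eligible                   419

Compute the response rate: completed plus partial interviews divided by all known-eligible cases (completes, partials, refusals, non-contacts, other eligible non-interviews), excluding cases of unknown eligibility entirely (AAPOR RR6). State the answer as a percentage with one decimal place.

Top → 1132 + 42 = 1174
Base → 1132 + 42 + 161 + 414 + 80 = 1829
RR6 = 1174 / 1829 = 0.6419

64.2%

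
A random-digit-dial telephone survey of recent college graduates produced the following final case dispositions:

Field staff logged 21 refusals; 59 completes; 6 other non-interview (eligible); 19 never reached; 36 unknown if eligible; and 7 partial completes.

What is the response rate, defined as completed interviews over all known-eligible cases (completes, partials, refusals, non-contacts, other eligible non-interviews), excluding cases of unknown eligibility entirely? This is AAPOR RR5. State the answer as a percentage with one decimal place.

52.7%

Numerator = 59
Base = 59 + 7 + 21 + 19 + 6 = 112
RR5 = 59 / 112 = 0.5268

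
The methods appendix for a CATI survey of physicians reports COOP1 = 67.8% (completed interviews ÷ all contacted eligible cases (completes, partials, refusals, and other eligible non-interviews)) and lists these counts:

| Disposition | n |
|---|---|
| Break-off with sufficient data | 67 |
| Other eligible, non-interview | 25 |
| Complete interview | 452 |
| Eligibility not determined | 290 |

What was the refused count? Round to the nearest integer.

COOP1 = 452 / D = 0.678
D = 452 / 0.678 = 666.7
Rest of base = 544
refused = 666.7 − 544 ≈ 123

123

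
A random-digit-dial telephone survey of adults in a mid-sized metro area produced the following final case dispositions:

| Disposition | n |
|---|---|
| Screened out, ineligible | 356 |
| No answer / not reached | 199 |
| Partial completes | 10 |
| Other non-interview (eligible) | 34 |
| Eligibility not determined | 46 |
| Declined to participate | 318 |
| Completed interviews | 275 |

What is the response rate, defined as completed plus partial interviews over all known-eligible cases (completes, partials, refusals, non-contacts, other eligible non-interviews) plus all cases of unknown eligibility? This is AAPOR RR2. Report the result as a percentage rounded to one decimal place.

32.3%

Numerator = 275 + 10 = 285
Base = 275 + 10 + 318 + 199 + 34 + 46 = 882
RR2 = 285 / 882 = 0.3231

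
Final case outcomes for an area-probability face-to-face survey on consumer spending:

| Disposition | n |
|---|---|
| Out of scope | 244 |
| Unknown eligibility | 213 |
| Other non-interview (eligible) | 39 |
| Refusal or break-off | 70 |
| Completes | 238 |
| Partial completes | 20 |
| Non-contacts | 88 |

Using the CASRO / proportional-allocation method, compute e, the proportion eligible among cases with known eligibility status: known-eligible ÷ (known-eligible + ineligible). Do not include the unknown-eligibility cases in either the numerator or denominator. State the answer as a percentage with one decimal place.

65.1%

Determined eligible: 238 + 20 + 70 + 88 + 39 = 455
e = 455 / (455 + 244) = 455 / 699 = 0.6509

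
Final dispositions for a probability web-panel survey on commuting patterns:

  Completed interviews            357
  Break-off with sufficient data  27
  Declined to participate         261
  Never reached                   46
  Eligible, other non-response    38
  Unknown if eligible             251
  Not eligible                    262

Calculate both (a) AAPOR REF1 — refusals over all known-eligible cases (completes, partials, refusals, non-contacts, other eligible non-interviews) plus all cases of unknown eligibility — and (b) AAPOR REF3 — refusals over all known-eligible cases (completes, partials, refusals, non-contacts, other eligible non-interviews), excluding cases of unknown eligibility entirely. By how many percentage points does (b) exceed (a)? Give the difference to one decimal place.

Top → 261
Base → 357 + 27 + 261 + 46 + 38 + 251 = 980
REF1 = 261 / 980 = 0.2663
Base → 357 + 27 + 261 + 46 + 38 = 729
REF3 = 261 / 729 = 0.3580
Difference = 35.80 − 26.63 = 9.17 percentage points

9.2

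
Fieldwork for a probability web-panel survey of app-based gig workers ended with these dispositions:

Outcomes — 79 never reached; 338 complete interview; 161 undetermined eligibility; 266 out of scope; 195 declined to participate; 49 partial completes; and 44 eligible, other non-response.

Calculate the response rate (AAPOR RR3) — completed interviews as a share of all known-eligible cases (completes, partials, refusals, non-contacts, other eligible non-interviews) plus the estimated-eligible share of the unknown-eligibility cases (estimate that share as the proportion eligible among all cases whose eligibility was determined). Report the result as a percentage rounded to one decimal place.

41.1%

Num = 338
Determined eligible = 338 + 49 + 195 + 79 + 44 = 705
e = 705 / (705 + 266) = 705 / 971 = 0.7261
Estimated eligible among unknowns = 0.7261 × 161 = 116.90
Denominator = 705 + 116.90 = 821.90
RR3 = 338 / 821.90 = 0.4112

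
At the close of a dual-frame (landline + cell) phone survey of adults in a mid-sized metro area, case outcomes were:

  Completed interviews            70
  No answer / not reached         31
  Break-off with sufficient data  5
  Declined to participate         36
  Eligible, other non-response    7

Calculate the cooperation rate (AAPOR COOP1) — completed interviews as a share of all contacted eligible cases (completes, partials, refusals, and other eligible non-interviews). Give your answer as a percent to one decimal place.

Num: 70
Denom: 70 + 5 + 36 + 7 = 118
COOP1 = 70 / 118 = 0.5932

59.3%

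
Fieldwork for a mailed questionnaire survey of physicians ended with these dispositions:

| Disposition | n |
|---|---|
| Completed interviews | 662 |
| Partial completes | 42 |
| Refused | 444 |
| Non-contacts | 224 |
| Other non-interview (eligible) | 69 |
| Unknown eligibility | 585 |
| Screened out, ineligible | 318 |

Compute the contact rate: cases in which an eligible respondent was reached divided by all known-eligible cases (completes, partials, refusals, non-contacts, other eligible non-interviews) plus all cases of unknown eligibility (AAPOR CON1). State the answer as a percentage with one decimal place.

60.1%

Top = 662 + 42 + 444 + 69 = 1217
Base = 662 + 42 + 444 + 224 + 69 + 585 = 2026
CON1 = 1217 / 2026 = 0.6007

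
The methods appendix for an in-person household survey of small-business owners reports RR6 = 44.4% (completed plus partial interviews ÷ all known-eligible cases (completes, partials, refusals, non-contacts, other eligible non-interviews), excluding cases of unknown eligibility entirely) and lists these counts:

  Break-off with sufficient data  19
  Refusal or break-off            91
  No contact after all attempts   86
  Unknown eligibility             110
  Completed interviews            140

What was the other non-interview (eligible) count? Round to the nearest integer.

22

Numerator: 140 + 19 = 159
RR6 = 159 / D = 0.444
D = 159 / 0.444 = 358.1
Other denominator terms total 336
other non-interview (eligible) = 358.1 − 336 ≈ 22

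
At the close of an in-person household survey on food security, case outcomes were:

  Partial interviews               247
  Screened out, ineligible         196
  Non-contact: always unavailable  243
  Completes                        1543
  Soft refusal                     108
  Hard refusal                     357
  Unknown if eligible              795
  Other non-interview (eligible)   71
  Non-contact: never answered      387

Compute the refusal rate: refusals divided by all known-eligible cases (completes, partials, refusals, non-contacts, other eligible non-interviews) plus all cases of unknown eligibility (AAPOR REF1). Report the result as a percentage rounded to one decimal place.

12.4%

Declined to participate = 357 + 108 = 465
No contact after all attempts = 387 + 243 = 630
Top = 465
Denominator = 1543 + 247 + 465 + 630 + 71 + 795 = 3751
REF1 = 465 / 3751 = 0.1240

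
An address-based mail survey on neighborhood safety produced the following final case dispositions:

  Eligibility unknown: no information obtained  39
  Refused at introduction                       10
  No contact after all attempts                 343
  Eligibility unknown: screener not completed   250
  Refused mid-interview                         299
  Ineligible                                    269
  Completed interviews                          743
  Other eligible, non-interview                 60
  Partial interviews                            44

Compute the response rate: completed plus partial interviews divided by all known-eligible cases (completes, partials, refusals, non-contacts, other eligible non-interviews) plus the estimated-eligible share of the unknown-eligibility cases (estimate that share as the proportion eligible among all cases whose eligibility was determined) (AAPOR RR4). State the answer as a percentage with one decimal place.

45.1%

Refusals = 10 + 299 = 309
Eligibility not determined = 250 + 39 = 289
Numerator = 743 + 44 = 787
Eligible (known) = 743 + 44 + 309 + 343 + 60 = 1499
e = 1499 / (1499 + 269) = 1499 / 1768 = 0.8479
e × U = 0.8479 × 289 = 245.04
Base = 1499 + 245.04 = 1744.04
RR4 = 787 / 1744.04 = 0.4513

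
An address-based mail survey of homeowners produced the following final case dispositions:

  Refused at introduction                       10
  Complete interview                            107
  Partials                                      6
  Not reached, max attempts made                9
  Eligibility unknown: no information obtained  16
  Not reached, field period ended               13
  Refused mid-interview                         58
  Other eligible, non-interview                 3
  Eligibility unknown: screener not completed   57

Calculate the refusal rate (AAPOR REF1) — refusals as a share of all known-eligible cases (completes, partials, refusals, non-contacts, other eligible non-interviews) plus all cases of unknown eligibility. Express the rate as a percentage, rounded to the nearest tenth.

Refusal or break-off = 10 + 58 = 68
Non-contacts = 13 + 9 = 22
Undetermined eligibility = 57 + 16 = 73
Numerator = 68
Base = 107 + 6 + 68 + 22 + 3 + 73 = 279
REF1 = 68 / 279 = 0.2437

24.4%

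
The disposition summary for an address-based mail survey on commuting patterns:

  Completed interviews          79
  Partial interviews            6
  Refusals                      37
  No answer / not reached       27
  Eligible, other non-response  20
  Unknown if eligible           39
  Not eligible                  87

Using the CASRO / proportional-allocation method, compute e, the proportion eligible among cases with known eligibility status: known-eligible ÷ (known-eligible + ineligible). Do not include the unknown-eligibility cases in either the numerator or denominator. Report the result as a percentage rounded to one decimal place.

66.0%

Known eligible: 79 + 6 + 37 + 27 + 20 = 169
e = 169 / (169 + 87) = 169 / 256 = 0.6602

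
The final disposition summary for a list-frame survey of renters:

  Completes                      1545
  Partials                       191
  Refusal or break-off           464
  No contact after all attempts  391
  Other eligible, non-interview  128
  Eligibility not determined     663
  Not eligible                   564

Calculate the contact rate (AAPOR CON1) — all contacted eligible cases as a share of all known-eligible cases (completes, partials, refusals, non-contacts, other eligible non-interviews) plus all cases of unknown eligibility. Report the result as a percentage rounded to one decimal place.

Num → 1545 + 191 + 464 + 128 = 2328
Base → 1545 + 191 + 464 + 391 + 128 + 663 = 3382
CON1 = 2328 / 3382 = 0.6884

68.8%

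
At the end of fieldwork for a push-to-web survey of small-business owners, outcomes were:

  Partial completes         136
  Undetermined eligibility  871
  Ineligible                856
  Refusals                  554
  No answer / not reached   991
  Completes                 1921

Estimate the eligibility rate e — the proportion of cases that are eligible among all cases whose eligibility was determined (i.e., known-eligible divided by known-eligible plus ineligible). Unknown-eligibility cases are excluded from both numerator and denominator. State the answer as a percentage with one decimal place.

80.8%

Eligible (known) = 1921 + 136 + 554 + 991 = 3602
e = 3602 / (3602 + 856) = 3602 / 4458 = 0.8080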